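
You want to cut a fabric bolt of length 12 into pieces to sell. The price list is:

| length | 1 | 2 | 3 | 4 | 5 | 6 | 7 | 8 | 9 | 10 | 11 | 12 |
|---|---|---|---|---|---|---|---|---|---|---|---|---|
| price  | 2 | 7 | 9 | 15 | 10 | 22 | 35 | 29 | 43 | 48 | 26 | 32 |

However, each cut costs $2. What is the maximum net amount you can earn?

53

Consider every possible first cut. r[k] is the best of p[i]+r[k−i] over all sellable i≤k, charging 2 whenever i<k.
r[1] = 2
r[2] = 7
r[3] = 9
r[4] = 15
r[5] = 15  (first piece 1, then r[4]=15)
r[6] = 22
r[7] = 35
r[8] = 35  (first piece 1, then r[7]=35)
r[9] = 43
r[10] = 48
r[11] = 48  (first piece 1, then r[10]=48)
r[12] = 53  (first piece 2, then r[10]=48)
One optimal plan: pieces 10 + 2 (1 cut) → $55 − $2 = $53.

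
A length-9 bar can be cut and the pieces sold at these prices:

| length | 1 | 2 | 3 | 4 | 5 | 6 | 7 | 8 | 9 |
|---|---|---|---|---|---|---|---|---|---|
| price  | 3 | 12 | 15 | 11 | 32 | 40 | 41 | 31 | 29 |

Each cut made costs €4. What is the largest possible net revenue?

51

Consider every possible first cut. net[k] is the best of p[i]+net[k−i] over all sellable i≤k, charging 4 whenever i<k.
net[1] = 3
net[2] = max(3+3-4, 12+0) = 12
net[3] = max(3+12-4, 12+3-4, 15+0) = 15
net[4] = max(3+15-4, 12+12-4, 15+3-4, 11+0) = 20
net[5] = max(3+20-4, 12+15-4, 15+12-4, 11+3-4, 32+0) = 32
net[6] = max(3+32-4, 12+20-4, 15+15-4, 11+12-4, 32+3-4, 40+0) = 40
net[7] = max(3+40-4, 12+32-4, 15+20-4, …, 40+3-4, 41+0) = 41
net[8] = max(3+41-4, 12+40-4, 15+32-4, …, 41+3-4, 31+0) = 48
net[9] = max(3+48-4, 12+41-4, 15+40-4, …, 31+3-4, 29+0) = 51
One optimal plan: pieces 6 + 3 (1 cut) → €55 − €4 = €51.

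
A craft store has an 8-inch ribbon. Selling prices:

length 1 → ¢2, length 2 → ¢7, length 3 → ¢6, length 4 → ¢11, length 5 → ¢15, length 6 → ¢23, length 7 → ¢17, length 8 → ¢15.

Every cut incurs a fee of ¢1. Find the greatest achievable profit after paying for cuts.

29

Consider every possible first cut. r[k] is the best of p[i]+r[k−i] over all sellable i≤k, charging 1 whenever i<k.
r[1] = 2
r[2] = 7
r[3] = 8  (first piece 1, then r[2]=7)
r[4] = 13  (first piece 2, then r[2]=7)
r[5] = 15
r[6] = 23
r[7] = 24  (first piece 1, then r[6]=23)
r[8] = 29  (first piece 2, then r[6]=23)
One optimal plan: pieces 6 + 2 (1 cut) → ¢30 − ¢1 = ¢29.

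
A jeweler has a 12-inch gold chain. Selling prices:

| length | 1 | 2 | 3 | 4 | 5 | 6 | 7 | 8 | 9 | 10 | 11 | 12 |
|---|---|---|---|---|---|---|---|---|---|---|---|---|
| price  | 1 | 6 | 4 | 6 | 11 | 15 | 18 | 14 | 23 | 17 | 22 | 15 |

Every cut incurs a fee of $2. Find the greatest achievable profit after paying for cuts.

Consider every possible first cut. v[k] is the best of p[i]+v[k−i] over all sellable i≤k, charging 2 whenever i<k.
v[1] = 1
v[2] = 6
v[3] = 5  (first piece 1, then v[2]=6)
v[4] = 10  (first piece 2, then v[2]=6)
v[5] = 11
v[6] = 15
v[7] = 18
v[8] = 19  (first piece 2, then v[6]=15)
v[9] = 23
v[10] = 23  (first piece 2, then v[8]=19)
v[11] = 27  (first piece 2, then v[9]=23)
v[12] = 28  (first piece 6, then v[6]=15)
One optimal plan: pieces 6 + 6 (1 cut) → $30 − $2 = $28.

28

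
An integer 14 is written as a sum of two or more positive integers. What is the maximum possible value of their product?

162

Define prod[k] = max over 1≤i<k of i · max(k−i, prod[k−i]); the inner max lets the remainder stay uncut if that's better.
prod[2] = 1·max(1,0) = 1·1 = 1
prod[3] = 1·max(2,1) = 1·2 = 2
prod[4] = 2·max(2,1) = 2·2 = 4
prod[5] = 2·max(3,2) = 2·3 = 6
prod[6] = 3·max(3,2) = 3·3 = 9
prod[7] = 2·max(5,6) = 2·6 = 12
prod[8] = 2·max(6,9) = 2·9 = 18
prod[9] = 3·max(6,9) = 3·9 = 27
prod[10] = 2·max(8,18) = 2·18 = 36
prod[11] = 2·max(9,27) = 2·27 = 54
prod[12] = 3·max(9,27) = 3·27 = 81
prod[13] = 2·max(11,54) = 2·54 = 108
prod[14] = 2·max(12,81) = 2·81 = 162
One optimal split: 3 + 3 + 3 + 3 + 2; product 3·3·3·3·2 = 162.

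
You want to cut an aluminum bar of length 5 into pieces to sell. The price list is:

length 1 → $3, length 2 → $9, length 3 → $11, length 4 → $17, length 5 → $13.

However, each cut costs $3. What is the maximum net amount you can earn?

17

Consider every possible first cut. v[k] is the best of p[i]+v[k−i] over all sellable i≤k, charging 3 whenever i<k.
v[1] = 3
v[2] = 9
v[3] = 11
v[4] = 17
v[5] = 17  (first piece 1, then v[4]=17)
One optimal plan: pieces 4 + 1 (1 cut) → $20 − $3 = $17.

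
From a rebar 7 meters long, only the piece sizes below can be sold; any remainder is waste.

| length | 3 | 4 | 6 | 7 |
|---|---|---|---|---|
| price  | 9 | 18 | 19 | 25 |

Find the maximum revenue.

Consider every possible first cut. f[k] is the best of p[i]+f[k−i] over all sellable i≤k.
f[1] = 0
f[2] = 0
f[3] = 9
f[4] = max(9+0, 18+0) = 18
f[5] = max(9+0, 18+0) = 18
f[6] = max(9+9, 18+0, 19+0) = 19
f[7] = max(9+18, 18+9, 19+0, 25+0) = 27
One optimal cutting: 4 + 3 → ₹27.

27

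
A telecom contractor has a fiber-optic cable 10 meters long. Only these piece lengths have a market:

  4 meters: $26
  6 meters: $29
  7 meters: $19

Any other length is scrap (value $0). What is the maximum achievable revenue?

55

Build best[k] bottom-up: best[k] = max over allowed piece i of (p[i] + best[k−i]).
best[1] = 0
best[2] = 0
best[3] = 0
best[4] = 26
best[5] = 26
best[6] = 29
best[7] = 29
best[8] = 52  (first piece 4, then best[4]=26)
best[9] = 52
best[10] = 55  (first piece 4, then best[6]=29)
One optimal cutting: 6 + 4 → $55.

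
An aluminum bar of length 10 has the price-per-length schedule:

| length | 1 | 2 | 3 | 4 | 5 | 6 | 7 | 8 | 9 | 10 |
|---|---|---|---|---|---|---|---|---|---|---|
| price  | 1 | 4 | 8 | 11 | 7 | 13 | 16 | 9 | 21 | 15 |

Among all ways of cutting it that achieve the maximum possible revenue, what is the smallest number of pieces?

3

Build r[k] bottom-up: r[k] = max over allowed piece i of (p[i] + r[k−i]).
r[1] = 1
r[2] = max(1+1, 4+0) = 4
r[3] = max(1+4, 4+1, 8+0) = 8
r[4] = max(1+8, 4+4, 8+1, 11+0) = 11
r[5] = max(1+11, 4+8, 8+4, 11+1, 7+0) = 12
r[6] = max(1+12, 4+11, 8+8, 11+4, 7+1, 13+0) = 16
r[7] = max(1+16, 4+12, 8+11, …, 13+1, 16+0) = 19
r[8] = max(1+19, 4+16, 8+12, …, 16+1, 9+0) = 22
r[9] = max(1+22, 4+19, 8+16, …, 9+1, 21+0) = 24
r[10] = max(1+24, 4+22, 8+19, …, 21+1, 15+0) = 27
Maximum revenue is $27.
Now minimize piece count subject to staying optimal: for each k, pieces[k] = 1 + min over i with p[i]+r[k−i]=r[k] of pieces[k−i].
pieces[7] = 2
pieces[8] = 2
pieces[9] = 3
pieces[10] = 3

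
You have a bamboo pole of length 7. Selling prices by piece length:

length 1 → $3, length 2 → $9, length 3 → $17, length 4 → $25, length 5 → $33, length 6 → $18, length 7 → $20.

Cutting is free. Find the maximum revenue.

Consider every possible first cut. v[k] is the best of p[i]+v[k−i] over all sellable i≤k.
v[1] = 3
v[2] = max(3+3, 9+0) = 9
v[3] = max(3+9, 9+3, 17+0) = 17
v[4] = max(3+17, 9+9, 17+3, 25+0) = 25
v[5] = max(3+25, 9+17, 17+9, 25+3, 33+0) = 33
v[6] = max(3+33, 9+25, 17+17, 25+9, 33+3, 18+0) = 36
v[7] = max(3+36, 9+33, 17+25, …, 18+3, 20+0) = 42
One optimal cutting: 5 + 2 → $33 + $9 = $42.

42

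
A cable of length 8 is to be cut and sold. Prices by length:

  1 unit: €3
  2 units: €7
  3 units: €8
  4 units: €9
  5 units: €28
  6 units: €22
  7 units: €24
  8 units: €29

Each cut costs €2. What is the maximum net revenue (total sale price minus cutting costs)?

Let r[k] be the best obtainable value from length k. For each k, try every first piece i and keep the best of price[i] + r[k−i] minus the 2 cut fee when i<k.
r[1] = 3
r[2] = max(3+3-2, 7+0) = 7
r[3] = max(3+7-2, 7+3-2, 8+0) = 8
r[4] = max(3+8-2, 7+7-2, 8+3-2, 9+0) = 12
r[5] = max(3+12-2, 7+8-2, 8+7-2, 9+3-2, 28+0) = 28
r[6] = max(3+28-2, 7+12-2, 8+8-2, 9+7-2, 28+3-2, 22+0) = 29
r[7] = max(3+29-2, 7+28-2, 8+12-2, …, 22+3-2, 24+0) = 33
r[8] = max(3+33-2, 7+29-2, 8+28-2, …, 24+3-2, 29+0) = 34
One optimal plan: pieces 5 + 2 + 1 (2 cuts) → €38 − €4 = €34.

34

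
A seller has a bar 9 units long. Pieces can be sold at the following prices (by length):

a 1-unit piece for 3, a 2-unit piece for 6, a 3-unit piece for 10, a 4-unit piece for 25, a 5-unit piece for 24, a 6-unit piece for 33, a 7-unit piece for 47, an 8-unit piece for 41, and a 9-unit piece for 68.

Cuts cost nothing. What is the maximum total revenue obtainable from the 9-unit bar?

68

Consider every possible first cut. best[k] is the best of p[i]+best[k−i] over all sellable i≤k.
best[1] = 3
best[2] = 6  (first piece 1, then best[1]=3)
best[3] = 10
best[4] = 25
best[5] = 28  (first piece 1, then best[4]=25)
best[6] = 33
best[7] = 47
best[8] = 50  (first piece 1, then best[7]=47)
best[9] = 68
Best is to sell the whole 9-unit piece uncut for 68.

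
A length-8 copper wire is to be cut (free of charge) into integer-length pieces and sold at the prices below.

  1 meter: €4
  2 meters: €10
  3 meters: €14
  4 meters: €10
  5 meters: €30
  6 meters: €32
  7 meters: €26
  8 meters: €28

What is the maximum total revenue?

44

Consider every possible first cut. v[k] is the best of p[i]+v[k−i] over all sellable i≤k.
v[1] = 4
v[2] = max(4+4, 10+0) = 10
v[3] = max(4+10, 10+4, 14+0) = 14
v[4] = max(4+14, 10+10, 14+4, 10+0) = 20
v[5] = max(4+20, 10+14, 14+10, 10+4, 30+0) = 30
v[6] = max(4+30, 10+20, 14+14, 10+10, 30+4, 32+0) = 34
v[7] = max(4+34, 10+30, 14+20, …, 32+4, 26+0) = 40
v[8] = max(4+40, 10+34, 14+30, …, 26+4, 28+0) = 44
One optimal cutting: 5 + 2 + 1 → €30 + €10 + €4 = €44.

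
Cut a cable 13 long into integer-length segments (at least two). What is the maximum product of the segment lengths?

108

Fill m[k] for k=2..13: at each k try every first piece i and multiply by the better of (k−i) uncut or m[k−i].
m[2] = 1×max(1,0) = 1×1 = 1
m[3] = 1×max(2,1) = 1×2 = 2
m[4] = 2×max(2,1) = 2×2 = 4
m[5] = 2×max(3,2) = 2×3 = 6
m[6] = 3×max(3,2) = 3×3 = 9
m[7] = 2×max(5,6) = 2×6 = 12
m[8] = 2×max(6,9) = 2×9 = 18
m[9] = 3×max(6,9) = 3×9 = 27
m[10] = 2×max(8,18) = 2×18 = 36
m[11] = 2×max(9,27) = 2×27 = 54
m[12] = 3×max(9,27) = 3×27 = 81
m[13] = 2×max(11,54) = 2×54 = 108
One optimal split: 3 + 3 + 3 + 2 + 2; product 3×3×3×2×2 = 108.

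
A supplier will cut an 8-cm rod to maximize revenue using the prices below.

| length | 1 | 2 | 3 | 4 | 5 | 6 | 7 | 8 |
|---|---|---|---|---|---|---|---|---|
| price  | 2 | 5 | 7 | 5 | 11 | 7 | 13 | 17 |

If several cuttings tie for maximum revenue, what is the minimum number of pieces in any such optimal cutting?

Let r[k] be the best obtainable value from length k. For each k, try every first piece i and keep the best of price[i] + r[k−i].
r[1] = 2
r[2] = 5
r[3] = 7  (first piece 1, then r[2]=5)
r[4] = 10  (first piece 2, then r[2]=5)
r[5] = 12  (first piece 1, then r[4]=10)
r[6] = 15  (first piece 2, then r[4]=10)
r[7] = 17  (first piece 1, then r[6]=15)
r[8] = 20  (first piece 2, then r[6]=15)
Maximum revenue is 20.
Now minimize piece count subject to staying optimal: for each k, pieces[k] = 1 + min over i with p[i]+r[k−i]=r[k] of pieces[k−i].
pieces[5] = 2
pieces[6] = 3
pieces[7] = 3
pieces[8] = 4

4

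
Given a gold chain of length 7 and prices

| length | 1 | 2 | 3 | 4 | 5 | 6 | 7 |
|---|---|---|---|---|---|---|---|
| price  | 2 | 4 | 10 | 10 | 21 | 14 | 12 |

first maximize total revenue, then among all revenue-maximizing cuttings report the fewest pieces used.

2

Build r[k] bottom-up: r[k] = max over allowed piece i of (p[i] + r[k−i]).
r[1] = 2
r[2] = 4  (first piece 1, then r[1]=2)
r[3] = 10
r[4] = 12  (first piece 1, then r[3]=10)
r[5] = 21
r[6] = 23  (first piece 1, then r[5]=21)
r[7] = 25  (first piece 1, then r[6]=23)
Maximum revenue is $25.
Now minimize piece count subject to staying optimal: for each k, pieces[k] = 1 + min over i with p[i]+r[k−i]=r[k] of pieces[k−i].
pieces[4] = 2
pieces[5] = 1
pieces[6] = 2
pieces[7] = 2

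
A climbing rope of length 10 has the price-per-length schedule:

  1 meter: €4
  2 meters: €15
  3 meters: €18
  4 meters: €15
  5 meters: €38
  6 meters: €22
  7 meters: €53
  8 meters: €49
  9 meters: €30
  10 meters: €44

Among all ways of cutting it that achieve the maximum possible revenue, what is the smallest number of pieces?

2

Build r[k] bottom-up: r[k] = max over allowed piece i of (p[i] + r[k−i]).
r[1] = 4
r[2] = max(4+4, 15+0) = 15
r[3] = max(4+15, 15+4, 18+0) = 19
r[4] = max(4+19, 15+15, 18+4, 15+0) = 30
r[5] = max(4+30, 15+19, 18+15, 15+4, 38+0) = 38
r[6] = max(4+38, 15+30, 18+19, 15+15, 38+4, 22+0) = 45
r[7] = max(4+45, 15+38, 18+30, …, 22+4, 53+0) = 53
r[8] = max(4+53, 15+45, 18+38, …, 53+4, 49+0) = 60
r[9] = max(4+60, 15+53, 18+45, …, 49+4, 30+0) = 68
r[10] = max(4+68, 15+60, 18+53, …, 30+4, 44+0) = 76
Maximum revenue is €76.
Now minimize piece count subject to staying optimal: for each k, pieces[k] = 1 + min over i with p[i]+r[k−i]=r[k] of pieces[k−i].
pieces[7] = 1
pieces[8] = 4
pieces[9] = 2
pieces[10] = 2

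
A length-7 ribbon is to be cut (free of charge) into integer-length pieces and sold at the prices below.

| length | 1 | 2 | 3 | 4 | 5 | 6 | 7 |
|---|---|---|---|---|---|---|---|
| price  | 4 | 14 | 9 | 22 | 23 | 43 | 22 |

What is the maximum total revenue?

47

Consider every possible first cut. v[k] is the best of p[i]+v[k−i] over all sellable i≤k.
v[1] = 4
v[2] = 14
v[3] = 18  (first piece 1, then v[2]=14)
v[4] = 28  (first piece 2, then v[2]=14)
v[5] = 32  (first piece 1, then v[4]=28)
v[6] = 43
v[7] = 47  (first piece 1, then v[6]=43)
One optimal cutting: 6 + 1 → ¢43 + ¢4 = ¢47.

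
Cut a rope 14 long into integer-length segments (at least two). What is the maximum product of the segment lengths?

162

Fill prod[k] for k=2..14: at each k try every first piece i and multiply by the better of (k−i) uncut or prod[k−i].
Small cases: prod[2]=1, prod[3]=2, prod[4]=4, prod[5]=6, prod[6]=9, prod[7]=12.
prod[8] = 2·max(6,9) = 2·9 = 18
prod[9] = 3·max(6,9) = 3·9 = 27
prod[10] = 2·max(8,18) = 2·18 = 36
prod[11] = 2·max(9,27) = 2·27 = 54
prod[12] = 3·max(9,27) = 3·27 = 81
prod[13] = 2·max(11,54) = 2·54 = 108
prod[14] = 2·max(12,81) = 2·81 = 162
One optimal split: 3 + 3 + 3 + 3 + 2; product 3·3·3·3·2 = 162.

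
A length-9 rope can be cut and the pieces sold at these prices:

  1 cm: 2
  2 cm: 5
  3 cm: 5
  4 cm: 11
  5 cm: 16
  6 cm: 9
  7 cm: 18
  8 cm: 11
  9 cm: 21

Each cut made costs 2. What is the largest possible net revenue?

Build r[k] bottom-up: r[k] = max over allowed piece i of (p[i] + r[k−i]) − 2 per cut.
r[1] = 2
r[2] = 5
r[3] = 5  (first piece 1, then r[2]=5)
r[4] = 11
r[5] = 16
r[6] = 16  (first piece 1, then r[5]=16)
r[7] = 19  (first piece 2, then r[5]=16)
r[8] = 20  (first piece 4, then r[4]=11)
r[9] = 25  (first piece 4, then r[5]=16)
One optimal plan: pieces 5 + 4 (1 cut) → 27 − 2 = 25.

25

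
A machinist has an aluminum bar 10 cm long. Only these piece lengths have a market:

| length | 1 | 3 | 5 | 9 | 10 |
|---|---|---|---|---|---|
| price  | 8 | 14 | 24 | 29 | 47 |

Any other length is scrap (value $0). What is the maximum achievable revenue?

80

Build r[k] bottom-up: r[k] = max over allowed piece i of (p[i] + r[k−i]).
r[1] = 8
r[2] = 16  (first piece 1, then r[1]=8)
r[3] = max(8+16, 14+0) = 24
r[4] = max(8+24, 14+8) = 32
r[5] = max(8+32, 14+16, 24+0) = 40
r[6] = max(8+40, 14+24, 24+8) = 48
r[7] = max(8+48, 14+32, 24+16) = 56
r[8] = max(8+56, 14+40, 24+24) = 64
r[9] = max(8+64, 14+48, 24+32, 29+0) = 72
r[10] = max(8+72, 14+56, 24+40, 29+8, 47+0) = 80
One optimal cutting: 1 + 1 + 1 + 1 + 1 + 1 + 1 + 1 + 1 + 1 → $80.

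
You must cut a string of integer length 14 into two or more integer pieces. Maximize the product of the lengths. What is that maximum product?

Fill P[k] for k=2..14: at each k try every first piece i and multiply by the better of (k−i) uncut or P[k−i].
P[2] = 1*max(1,0) = 1*1 = 1
P[3] = max(1*2, 2*1) = 2
P[4] = max(1*3, 2*2, 3*1) = 4
P[5] = max(1*4, 2*3, 3*2, 4*1) = 6
P[6] = max(1*6, 2*4, 3*3, 4*2, 5*1) = 9
P[7] = max(1*9, 2*6, 3*4, 4*3, 5*2, 6*1) = 12
P[8] = max(1*12, 2*9, 3*6, …, 6*2, 7*1) = 18
P[9] = max(1*18, 2*12, 3*9, …, 7*2, 8*1) = 27
P[10] = max(1*27, 2*18, 3*12, …, 8*2, 9*1) = 36
P[11] = max(1*36, 2*27, 3*18, …, 9*2, 10*1) = 54
P[12] = max(1*54, 2*36, 3*27, …, 10*2, 11*1) = 81
P[13] = max(1*81, 2*54, 3*36, …, 11*2, 12*1) = 108
P[14] = max(1*108, 2*81, 3*54, …, 12*2, 13*1) = 162
One optimal split: 3 + 3 + 3 + 3 + 2; product 3*3*3*3*2 = 162.

162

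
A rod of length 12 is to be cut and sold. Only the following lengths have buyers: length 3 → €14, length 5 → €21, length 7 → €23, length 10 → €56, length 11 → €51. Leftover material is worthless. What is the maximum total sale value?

Consider every possible first cut. r[k] is the best of p[i]+r[k−i] over all sellable i≤k.
r[1] = 0
r[2] = 0
r[3] = 14
r[4] = 14
r[5] = 21
r[6] = 28  (first piece 3, then r[3]=14)
r[7] = 28
r[8] = 35  (first piece 3, then r[5]=21)
r[9] = 42  (first piece 3, then r[6]=28)
r[10] = 56
r[11] = 56
r[12] = 56
One optimal cutting: pieces 10 with 2 meters of scrap → €56.

56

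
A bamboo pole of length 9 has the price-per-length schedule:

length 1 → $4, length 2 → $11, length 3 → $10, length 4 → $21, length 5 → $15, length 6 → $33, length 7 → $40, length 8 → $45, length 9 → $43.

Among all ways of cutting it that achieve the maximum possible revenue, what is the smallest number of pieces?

Let r[k] be the best obtainable value from length k. For each k, try every first piece i and keep the best of price[i] + r[k−i].
r[1] = 4
r[2] = 11
r[3] = 15  (first piece 1, then r[2]=11)
r[4] = 22  (first piece 2, then r[2]=11)
r[5] = 26  (first piece 1, then r[4]=22)
r[6] = 33  (first piece 2, then r[4]=22)
r[7] = 40
r[8] = 45
r[9] = 51  (first piece 2, then r[7]=40)
Maximum revenue is $51.
Now minimize piece count subject to staying optimal: for each k, pieces[k] = 1 + min over i with p[i]+r[k−i]=r[k] of pieces[k−i].
pieces[6] = 1
pieces[7] = 1
pieces[8] = 1
pieces[9] = 2

2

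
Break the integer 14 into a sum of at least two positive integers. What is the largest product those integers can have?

Define g[k] = max over 1≤i<k of i · max(k−i, g[k−i]); the inner max lets the remainder stay uncut if that's better.
g[2] = 1·max(1,0) = 1·1 = 1
g[3] = max(1·2, 2·1) = 2
g[4] = max(1·3, 2·2, 3·1) = 4
g[5] = max(1·4, 2·3, 3·2, 4·1) = 6
g[6] = max(1·6, 2·4, 3·3, 4·2, 5·1) = 9
g[7] = max(1·9, 2·6, 3·4, 4·3, 5·2, 6·1) = 12
g[8] = max(1·12, 2·9, 3·6, …, 6·2, 7·1) = 18
g[9] = max(1·18, 2·12, 3·9, …, 7·2, 8·1) = 27
g[10] = max(1·27, 2·18, 3·12, …, 8·2, 9·1) = 36
g[11] = max(1·36, 2·27, 3·18, …, 9·2, 10·1) = 54
g[12] = max(1·54, 2·36, 3·27, …, 10·2, 11·1) = 81
g[13] = max(1·81, 2·54, 3·36, …, 11·2, 12·1) = 108
g[14] = max(1·108, 2·81, 3·54, …, 12·2, 13·1) = 162
One optimal split: 3 + 3 + 3 + 3 + 2; product 3·3·3·3·2 = 162.

162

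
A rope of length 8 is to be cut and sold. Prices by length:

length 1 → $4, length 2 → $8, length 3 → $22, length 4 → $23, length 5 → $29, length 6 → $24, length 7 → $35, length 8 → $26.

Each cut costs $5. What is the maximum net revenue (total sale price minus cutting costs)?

46

Let net[k] be the best obtainable value from length k. For each k, try every first piece i and keep the best of price[i] + net[k−i] minus the 5 cut fee when i<k.
net[1] = 4
net[2] = max(4+4-5, 8+0) = 8
net[3] = max(4+8-5, 8+4-5, 22+0) = 22
net[4] = max(4+22-5, 8+8-5, 22+4-5, 23+0) = 23
net[5] = max(4+23-5, 8+22-5, 22+8-5, 23+4-5, 29+0) = 29
net[6] = max(4+29-5, 8+23-5, 22+22-5, 23+8-5, 29+4-5, 24+0) = 39
net[7] = max(4+39-5, 8+29-5, 22+23-5, …, 24+4-5, 35+0) = 40
net[8] = max(4+40-5, 8+39-5, 22+29-5, …, 35+4-5, 26+0) = 46
One optimal plan: pieces 5 + 3 (1 cut) → $51 − $5 = $46.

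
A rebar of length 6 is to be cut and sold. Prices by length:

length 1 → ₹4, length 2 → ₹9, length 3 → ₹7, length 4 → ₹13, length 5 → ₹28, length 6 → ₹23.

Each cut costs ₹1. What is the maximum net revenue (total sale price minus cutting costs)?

Let net[k] be the best obtainable value from length k. For each k, try every first piece i and keep the best of price[i] + net[k−i] minus the 1 cut fee when i<k.
net[1] = 4
net[2] = 9
net[3] = 12  (first piece 1, then net[2]=9)
net[4] = 17  (first piece 2, then net[2]=9)
net[5] = 28
net[6] = 31  (first piece 1, then net[5]=28)
One optimal plan: pieces 5 + 1 (1 cut) → ₹32 − ₹1 = ₹31.

31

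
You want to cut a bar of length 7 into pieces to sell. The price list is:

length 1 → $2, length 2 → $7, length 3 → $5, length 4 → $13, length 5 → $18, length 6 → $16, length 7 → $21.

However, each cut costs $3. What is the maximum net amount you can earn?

22

Build r[k] bottom-up: r[k] = max over allowed piece i of (p[i] + r[k−i]) − 3 per cut.
r[1] = 2
r[2] = 7
r[3] = 6  (first piece 1, then r[2]=7)
r[4] = 13
r[5] = 18
r[6] = 17  (first piece 1, then r[5]=18)
r[7] = 22  (first piece 2, then r[5]=18)
One optimal plan: pieces 5 + 2 (1 cut) → $25 − $3 = $22.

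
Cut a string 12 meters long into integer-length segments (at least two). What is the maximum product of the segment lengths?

Fill prod[k] for k=2..12: at each k try every first piece i and multiply by the better of (k−i) uncut or prod[k−i].
prod[2] = 1·max(1,0) = 1·1 = 1
prod[3] = max(1·2, 2·1) = 2
prod[4] = max(1·3, 2·2, 3·1) = 4
prod[5] = max(1·4, 2·3, 3·2, 4·1) = 6
prod[6] = max(1·6, 2·4, 3·3, 4·2, 5·1) = 9
prod[7] = max(1·9, 2·6, 3·4, 4·3, 5·2, 6·1) = 12
prod[8] = max(1·12, 2·9, 3·6, …, 6·2, 7·1) = 18
prod[9] = max(1·18, 2·12, 3·9, …, 7·2, 8·1) = 27
prod[10] = max(1·27, 2·18, 3·12, …, 8·2, 9·1) = 36
prod[11] = max(1·36, 2·27, 3·18, …, 9·2, 10·1) = 54
prod[12] = max(1·54, 2·36, 3·27, …, 10·2, 11·1) = 81
One optimal split: 3 + 3 + 3 + 3; product 3·3·3·3 = 81.

81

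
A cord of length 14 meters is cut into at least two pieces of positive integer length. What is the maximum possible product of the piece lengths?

Define P[k] = max over 1≤i<k of i · max(k−i, P[k−i]); the inner max lets the remainder stay uncut if that's better.
P[2] = 1×max(1,0) = 1×1 = 1
P[3] = 1×max(2,1) = 1×2 = 2
P[4] = 2×max(2,1) = 2×2 = 4
P[5] = 2×max(3,2) = 2×3 = 6
P[6] = 3×max(3,2) = 3×3 = 9
P[7] = 2×max(5,6) = 2×6 = 12
P[8] = 2×max(6,9) = 2×9 = 18
P[9] = 3×max(6,9) = 3×9 = 27
P[10] = 2×max(8,18) = 2×18 = 36
P[11] = 2×max(9,27) = 2×27 = 54
P[12] = 3×max(9,27) = 3×27 = 81
P[13] = 2×max(11,54) = 2×54 = 108
P[14] = 2×max(12,81) = 2×81 = 162
One optimal split: 3 + 3 + 3 + 3 + 2; product 3×3×3×3×2 = 162.

162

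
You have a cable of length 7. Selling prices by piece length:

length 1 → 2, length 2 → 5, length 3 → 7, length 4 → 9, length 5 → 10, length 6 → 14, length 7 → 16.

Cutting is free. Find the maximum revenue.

Let best[k] be the best obtainable value from length k. For each k, try every first piece i and keep the best of price[i] + best[k−i].
best[1] = 2
best[2] = max(2+2, 5+0) = 5
best[3] = max(2+5, 5+2, 7+0) = 7
best[4] = max(2+7, 5+5, 7+2, 9+0) = 10
best[5] = max(2+10, 5+7, 7+5, 9+2, 10+0) = 12
best[6] = max(2+12, 5+10, 7+7, 9+5, 10+2, 14+0) = 15
best[7] = max(2+15, 5+12, 7+10, …, 14+2, 16+0) = 17
One optimal cutting: 2 + 2 + 2 + 1 → 5 + 5 + 5 + 2 = 17.

17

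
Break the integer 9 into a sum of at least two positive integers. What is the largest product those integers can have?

27

Let P[k] be the best product for length k (with at least one cut). For each first piece i, the rest contributes max(k−i, P[k−i]).
P[2] = 1·max(1,0) = 1·1 = 1
P[3] = 1·max(2,1) = 1·2 = 2
P[4] = 2·max(2,1) = 2·2 = 4
P[5] = 2·max(3,2) = 2·3 = 6
P[6] = 3·max(3,2) = 3·3 = 9
P[7] = 2·max(5,6) = 2·6 = 12
P[8] = 2·max(6,9) = 2·9 = 18
P[9] = 3·max(6,9) = 3·9 = 27
One optimal split: 3 + 3 + 3; product 3·3·3 = 27.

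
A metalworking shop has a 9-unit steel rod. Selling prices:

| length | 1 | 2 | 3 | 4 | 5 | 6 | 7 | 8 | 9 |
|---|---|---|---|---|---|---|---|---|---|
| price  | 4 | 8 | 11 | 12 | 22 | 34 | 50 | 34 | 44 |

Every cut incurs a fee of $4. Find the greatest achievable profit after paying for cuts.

Consider every possible first cut. v[k] is the best of p[i]+v[k−i] over all sellable i≤k, charging 4 whenever i<k.
v[1] = 4
v[2] = 8
v[3] = 11
v[4] = 12  (first piece 2, then v[2]=8)
v[5] = 22
v[6] = 34
v[7] = 50
v[8] = 50  (first piece 1, then v[7]=50)
v[9] = 54  (first piece 2, then v[7]=50)
One optimal plan: pieces 7 + 2 (1 cut) → $58 − $4 = $54.

54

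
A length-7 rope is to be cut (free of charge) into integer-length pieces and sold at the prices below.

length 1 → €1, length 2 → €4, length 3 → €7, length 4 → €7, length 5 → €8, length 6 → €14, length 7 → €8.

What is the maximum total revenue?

Build v[k] bottom-up: v[k] = max over allowed piece i of (p[i] + v[k−i]).
v[1] = 1
v[2] = 4
v[3] = 7
v[4] = 8  (first piece 1, then v[3]=7)
v[5] = 11  (first piece 2, then v[3]=7)
v[6] = 14  (first piece 3, then v[3]=7)
v[7] = 15  (first piece 1, then v[6]=14)
One optimal cutting: 3 + 3 + 1 → €7 + €7 + €1 = €15.

15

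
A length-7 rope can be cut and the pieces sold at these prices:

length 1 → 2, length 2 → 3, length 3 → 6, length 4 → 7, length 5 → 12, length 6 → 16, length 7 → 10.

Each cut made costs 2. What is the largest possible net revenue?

Build v[k] bottom-up: v[k] = max over allowed piece i of (p[i] + v[k−i]) − 2 per cut.
v[1] = 2
v[2] = 3
v[3] = 6
v[4] = 7
v[5] = 12
v[6] = 16
v[7] = 16  (first piece 1, then v[6]=16)
One optimal plan: pieces 6 + 1 (1 cut) → 18 − 2 = 16.

16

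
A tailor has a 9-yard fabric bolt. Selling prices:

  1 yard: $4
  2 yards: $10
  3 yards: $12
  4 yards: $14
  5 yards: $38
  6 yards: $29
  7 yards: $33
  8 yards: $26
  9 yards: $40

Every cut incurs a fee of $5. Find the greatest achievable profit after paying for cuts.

Build r[k] bottom-up: r[k] = max over allowed piece i of (p[i] + r[k−i]) − 5 per cut.
r[1] = 4
r[2] = 10
r[3] = 12
r[4] = 15  (first piece 2, then r[2]=10)
r[5] = 38
r[6] = 37  (first piece 1, then r[5]=38)
r[7] = 43  (first piece 2, then r[5]=38)
r[8] = 45  (first piece 3, then r[5]=38)
r[9] = 48  (first piece 2, then r[7]=43)
One optimal plan: pieces 5 + 2 + 2 (2 cuts) → $58 − $10 = $48.

48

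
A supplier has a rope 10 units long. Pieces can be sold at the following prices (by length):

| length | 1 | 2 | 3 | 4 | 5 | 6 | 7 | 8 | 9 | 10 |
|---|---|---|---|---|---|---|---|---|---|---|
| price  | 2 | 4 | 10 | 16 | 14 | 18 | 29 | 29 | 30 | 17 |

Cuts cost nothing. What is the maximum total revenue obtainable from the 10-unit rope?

39

Consider every possible first cut. v[k] is the best of p[i]+v[k−i] over all sellable i≤k.
v[1] = 2
v[2] = max(2+2, 4+0) = 4
v[3] = max(2+4, 4+2, 10+0) = 10
v[4] = max(2+10, 4+4, 10+2, 16+0) = 16
v[5] = max(2+16, 4+10, 10+4, 16+2, 14+0) = 18
v[6] = max(2+18, 4+16, 10+10, 16+4, 14+2, 18+0) = 20
v[7] = max(2+20, 4+18, 10+16, …, 18+2, 29+0) = 29
v[8] = max(2+29, 4+20, 10+18, …, 29+2, 29+0) = 32
v[9] = max(2+32, 4+29, 10+20, …, 29+2, 30+0) = 34
v[10] = max(2+34, 4+32, 10+29, …, 30+2, 17+0) = 39
One optimal cutting: 7 + 3 → $29 + $10 = $39.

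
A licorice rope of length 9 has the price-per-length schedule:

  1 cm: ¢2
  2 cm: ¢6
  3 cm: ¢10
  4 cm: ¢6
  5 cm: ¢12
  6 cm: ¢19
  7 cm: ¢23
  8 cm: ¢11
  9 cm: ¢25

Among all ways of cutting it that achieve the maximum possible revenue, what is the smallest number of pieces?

Build r[k] bottom-up: r[k] = max over allowed piece i of (p[i] + r[k−i]).
r[1] = 2
r[2] = 6
r[3] = 10
r[4] = 12  (first piece 1, then r[3]=10)
r[5] = 16  (first piece 2, then r[3]=10)
r[6] = 20  (first piece 3, then r[3]=10)
r[7] = 23
r[8] = 26  (first piece 2, then r[6]=20)
r[9] = 30  (first piece 3, then r[6]=20)
Maximum revenue is ¢30.
Now minimize piece count subject to staying optimal: for each k, pieces[k] = 1 + min over i with p[i]+r[k−i]=r[k] of pieces[k−i].
pieces[6] = 2
pieces[7] = 1
pieces[8] = 3
pieces[9] = 3

3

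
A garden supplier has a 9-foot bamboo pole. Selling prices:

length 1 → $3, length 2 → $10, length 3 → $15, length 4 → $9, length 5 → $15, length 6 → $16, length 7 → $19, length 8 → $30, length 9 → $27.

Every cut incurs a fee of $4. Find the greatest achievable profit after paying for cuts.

37

Build v[k] bottom-up: v[k] = max over allowed piece i of (p[i] + v[k−i]) − 4 per cut.
v[1] = 3
v[2] = 10
v[3] = 15
v[4] = 16  (first piece 2, then v[2]=10)
v[5] = 21  (first piece 2, then v[3]=15)
v[6] = 26  (first piece 3, then v[3]=15)
v[7] = 27  (first piece 2, then v[5]=21)
v[8] = 32  (first piece 2, then v[6]=26)
v[9] = 37  (first piece 3, then v[6]=26)
One optimal plan: pieces 3 + 3 + 3 (2 cuts) → $45 − $8 = $37.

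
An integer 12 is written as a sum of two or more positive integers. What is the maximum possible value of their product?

81

Let g[k] be the best product for length k (with at least one cut). For each first piece i, the rest contributes max(k−i, g[k−i]).
Small cases: g[2]=1, g[3]=2, g[4]=4, g[5]=6, g[6]=9, g[7]=12.
g[8] = 2*max(6,9) = 2*9 = 18
g[9] = 3*max(6,9) = 3*9 = 27
g[10] = 2*max(8,18) = 2*18 = 36
g[11] = 2*max(9,27) = 2*27 = 54
g[12] = 3*max(9,27) = 3*27 = 81
One optimal split: 3 + 3 + 3 + 3; product 3*3*3*3 = 81.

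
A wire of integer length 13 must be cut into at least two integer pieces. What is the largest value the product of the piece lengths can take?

Fill P[k] for k=2..13: at each k try every first piece i and multiply by the better of (k−i) uncut or P[k−i].
Small cases: P[2]=1, P[3]=2, P[4]=4, P[5]=6, P[6]=9, P[7]=12, P[8]=18.
P[9] = 3×max(6,9) = 3×9 = 27
P[10] = 2×max(8,18) = 2×18 = 36
P[11] = 2×max(9,27) = 2×27 = 54
P[12] = 3×max(9,27) = 3×27 = 81
P[13] = 2×max(11,54) = 2×54 = 108
One optimal split: 3 + 3 + 3 + 2 + 2; product 3×3×3×2×2 = 108.

108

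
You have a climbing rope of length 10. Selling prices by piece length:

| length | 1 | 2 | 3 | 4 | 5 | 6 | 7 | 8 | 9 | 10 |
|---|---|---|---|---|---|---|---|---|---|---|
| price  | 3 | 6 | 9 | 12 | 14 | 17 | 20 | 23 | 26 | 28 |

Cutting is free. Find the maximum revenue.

Consider every possible first cut. r[k] is the best of p[i]+r[k−i] over all sellable i≤k.
r[1] = 3
r[2] = max(3+3, 6+0) = 6
r[3] = max(3+6, 6+3, 9+0) = 9
r[4] = max(3+9, 6+6, 9+3, 12+0) = 12
r[5] = max(3+12, 6+9, 9+6, 12+3, 14+0) = 15
r[6] = max(3+15, 6+12, 9+9, 12+6, 14+3, 17+0) = 18
r[7] = max(3+18, 6+15, 9+12, …, 17+3, 20+0) = 21
r[8] = max(3+21, 6+18, 9+15, …, 20+3, 23+0) = 24
r[9] = max(3+24, 6+21, 9+18, …, 23+3, 26+0) = 27
r[10] = max(3+27, 6+24, 9+21, …, 26+3, 28+0) = 30
One optimal cutting: 1 + 1 + 1 + 1 + 1 + 1 + 1 + 1 + 1 + 1 → €3 + €3 + €3 + €3 + €3 + €3 + €3 + €3 + €3 + €3 = €30.

30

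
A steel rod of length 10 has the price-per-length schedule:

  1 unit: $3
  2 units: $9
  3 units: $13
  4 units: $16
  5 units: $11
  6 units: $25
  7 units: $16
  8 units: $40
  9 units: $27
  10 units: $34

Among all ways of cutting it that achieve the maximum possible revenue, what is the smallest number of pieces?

2

Let r[k] be the best obtainable value from length k. For each k, try every first piece i and keep the best of price[i] + r[k−i].
r[1] = 3
r[2] = max(3+3, 9+0) = 9
r[3] = max(3+9, 9+3, 13+0) = 13
r[4] = max(3+13, 9+9, 13+3, 16+0) = 18
r[5] = max(3+18, 9+13, 13+9, 16+3, 11+0) = 22
r[6] = max(3+22, 9+18, 13+13, 16+9, 11+3, 25+0) = 27
r[7] = max(3+27, 9+22, 13+18, …, 25+3, 16+0) = 31
r[8] = max(3+31, 9+27, 13+22, …, 16+3, 40+0) = 40
r[9] = max(3+40, 9+31, 13+27, …, 40+3, 27+0) = 43
r[10] = max(3+43, 9+40, 13+31, …, 27+3, 34+0) = 49
Maximum revenue is $49.
Now minimize piece count subject to staying optimal: for each k, pieces[k] = 1 + min over i with p[i]+r[k−i]=r[k] of pieces[k−i].
pieces[7] = 3
pieces[8] = 1
pieces[9] = 2
pieces[10] = 2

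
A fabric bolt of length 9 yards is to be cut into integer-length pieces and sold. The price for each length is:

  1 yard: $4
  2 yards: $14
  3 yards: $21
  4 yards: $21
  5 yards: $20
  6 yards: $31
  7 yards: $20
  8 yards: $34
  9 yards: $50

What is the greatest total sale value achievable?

63

Consider every possible first cut. best[k] is the best of p[i]+best[k−i] over all sellable i≤k.
best[1] = 4
best[2] = max(4+4, 14+0) = 14
best[3] = max(4+14, 14+4, 21+0) = 21
best[4] = max(4+21, 14+14, 21+4, 21+0) = 28
best[5] = max(4+28, 14+21, 21+14, 21+4, 20+0) = 35
best[6] = max(4+35, 14+28, 21+21, 21+14, 20+4, 31+0) = 42
best[7] = max(4+42, 14+35, 21+28, …, 31+4, 20+0) = 49
best[8] = max(4+49, 14+42, 21+35, …, 20+4, 34+0) = 56
best[9] = max(4+56, 14+49, 21+42, …, 34+4, 50+0) = 63
One optimal cutting: 3 + 2 + 2 + 2 → $21 + $14 + $14 + $14 = $63.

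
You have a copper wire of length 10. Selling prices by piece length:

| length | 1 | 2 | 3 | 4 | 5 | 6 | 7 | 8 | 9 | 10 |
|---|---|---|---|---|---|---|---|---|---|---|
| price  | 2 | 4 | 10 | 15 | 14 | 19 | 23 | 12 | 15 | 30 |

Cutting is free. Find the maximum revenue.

Consider every possible first cut. R[k] is the best of p[i]+R[k−i] over all sellable i≤k.
R[1] = 2
R[2] = max(2+2, 4+0) = 4
R[3] = max(2+4, 4+2, 10+0) = 10
R[4] = max(2+10, 4+4, 10+2, 15+0) = 15
R[5] = max(2+15, 4+10, 10+4, 15+2, 14+0) = 17
R[6] = max(2+17, 4+15, 10+10, 15+4, 14+2, 19+0) = 20
R[7] = max(2+20, 4+17, 10+15, …, 19+2, 23+0) = 25
R[8] = max(2+25, 4+20, 10+17, …, 23+2, 12+0) = 30
R[9] = max(2+30, 4+25, 10+20, …, 12+2, 15+0) = 32
R[10] = max(2+32, 4+30, 10+25, …, 15+2, 30+0) = 35
One optimal cutting: 4 + 3 + 3 → €15 + €10 + €10 = €35.

35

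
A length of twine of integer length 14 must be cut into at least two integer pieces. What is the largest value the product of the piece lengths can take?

162

Define prod[k] = max over 1≤i<k of i · max(k−i, prod[k−i]); the inner max lets the remainder stay uncut if that's better.
prod[2] = 1×max(1,0) = 1×1 = 1
prod[3] = 1×max(2,1) = 1×2 = 2
prod[4] = 2×max(2,1) = 2×2 = 4
prod[5] = 2×max(3,2) = 2×3 = 6
prod[6] = 3×max(3,2) = 3×3 = 9
prod[7] = 2×max(5,6) = 2×6 = 12
prod[8] = 2×max(6,9) = 2×9 = 18
prod[9] = 3×max(6,9) = 3×9 = 27
prod[10] = 2×max(8,18) = 2×18 = 36
prod[11] = 2×max(9,27) = 2×27 = 54
prod[12] = 3×max(9,27) = 3×27 = 81
prod[13] = 2×max(11,54) = 2×54 = 108
prod[14] = 2×max(12,81) = 2×81 = 162
One optimal split: 3 + 3 + 3 + 3 + 2; product 3×3×3×3×2 = 162.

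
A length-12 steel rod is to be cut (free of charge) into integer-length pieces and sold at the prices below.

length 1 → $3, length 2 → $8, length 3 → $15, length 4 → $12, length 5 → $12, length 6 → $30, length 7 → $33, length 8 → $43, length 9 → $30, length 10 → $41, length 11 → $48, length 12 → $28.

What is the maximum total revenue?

61

Let R[k] be the best obtainable value from length k. For each k, try every first piece i and keep the best of price[i] + R[k−i].
R[1] = 3
R[2] = max(3+3, 8+0) = 8
R[3] = max(3+8, 8+3, 15+0) = 15
R[4] = max(3+15, 8+8, 15+3, 12+0) = 18
R[5] = max(3+18, 8+15, 15+8, 12+3, 12+0) = 23
R[6] = max(3+23, 8+18, 15+15, 12+8, 12+3, 30+0) = 30
R[7] = max(3+30, 8+23, 15+18, …, 30+3, 33+0) = 33
R[8] = max(3+33, 8+30, 15+23, …, 33+3, 43+0) = 43
R[9] = max(3+43, 8+33, 15+30, …, 43+3, 30+0) = 46
R[10] = max(3+46, 8+43, 15+33, …, 30+3, 41+0) = 51
R[11] = max(3+51, 8+46, 15+43, …, 41+3, 48+0) = 58
R[12] = max(3+58, 8+51, 15+46, …, 48+3, 28+0) = 61
One optimal cutting: 8 + 3 + 1 → $43 + $15 + $3 = $61.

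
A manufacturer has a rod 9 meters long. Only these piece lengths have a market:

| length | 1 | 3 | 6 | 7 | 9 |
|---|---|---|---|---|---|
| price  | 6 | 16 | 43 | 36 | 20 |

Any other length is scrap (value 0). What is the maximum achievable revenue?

Build r[k] bottom-up: r[k] = max over allowed piece i of (p[i] + r[k−i]).
r[1] = 6
r[2] = 12  (first piece 1, then r[1]=6)
r[3] = 18  (first piece 1, then r[2]=12)
r[4] = 24  (first piece 1, then r[3]=18)
r[5] = 30  (first piece 1, then r[4]=24)
r[6] = 43
r[7] = 49  (first piece 1, then r[6]=43)
r[8] = 55  (first piece 1, then r[7]=49)
r[9] = 61  (first piece 1, then r[8]=55)
One optimal cutting: 6 + 1 + 1 + 1 → 61.

61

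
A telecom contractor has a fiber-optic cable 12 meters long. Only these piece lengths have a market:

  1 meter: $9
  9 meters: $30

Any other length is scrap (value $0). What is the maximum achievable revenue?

108

Let r[k] be the best obtainable value from length k. For each k, try every first piece i and keep the best of price[i] + r[k−i].
r[1] = 9
r[2] = 18  (first piece 1, then r[1]=9)
r[3] = 27  (first piece 1, then r[2]=18)
r[4] = 36  (first piece 1, then r[3]=27)
r[5] = 45  (first piece 1, then r[4]=36)
r[6] = 54  (first piece 1, then r[5]=45)
r[7] = 63  (first piece 1, then r[6]=54)
r[8] = 72  (first piece 1, then r[7]=63)
r[9] = 81  (first piece 1, then r[8]=72)
r[10] = 90  (first piece 1, then r[9]=81)
r[11] = 99  (first piece 1, then r[10]=90)
r[12] = 108  (first piece 1, then r[11]=99)
One optimal cutting: 1 + 1 + 1 + 1 + 1 + 1 + 1 + 1 + 1 + 1 + 1 + 1 → $108.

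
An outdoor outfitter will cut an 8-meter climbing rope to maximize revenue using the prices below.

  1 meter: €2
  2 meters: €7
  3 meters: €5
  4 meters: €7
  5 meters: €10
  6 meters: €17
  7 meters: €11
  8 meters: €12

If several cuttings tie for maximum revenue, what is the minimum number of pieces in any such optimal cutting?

Build r[k] bottom-up: r[k] = max over allowed piece i of (p[i] + r[k−i]).
r[1] = 2
r[2] = max(2+2, 7+0) = 7
r[3] = max(2+7, 7+2, 5+0) = 9
r[4] = max(2+9, 7+7, 5+2, 7+0) = 14
r[5] = max(2+14, 7+9, 5+7, 7+2, 10+0) = 16
r[6] = max(2+16, 7+14, 5+9, 7+7, 10+2, 17+0) = 21
r[7] = max(2+21, 7+16, 5+14, …, 17+2, 11+0) = 23
r[8] = max(2+23, 7+21, 5+16, …, 11+2, 12+0) = 28
Maximum revenue is €28.
Now minimize piece count subject to staying optimal: for each k, pieces[k] = 1 + min over i with p[i]+r[k−i]=r[k] of pieces[k−i].
pieces[5] = 3
pieces[6] = 3
pieces[7] = 4
pieces[8] = 4

4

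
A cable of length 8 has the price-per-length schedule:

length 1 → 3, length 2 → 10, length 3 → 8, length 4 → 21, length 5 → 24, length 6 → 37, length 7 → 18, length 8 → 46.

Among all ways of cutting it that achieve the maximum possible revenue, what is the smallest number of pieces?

Let r[k] be the best obtainable value from length k. For each k, try every first piece i and keep the best of price[i] + r[k−i].
r[1] = 3
r[2] = max(3+3, 10+0) = 10
r[3] = max(3+10, 10+3, 8+0) = 13
r[4] = max(3+13, 10+10, 8+3, 21+0) = 21
r[5] = max(3+21, 10+13, 8+10, 21+3, 24+0) = 24
r[6] = max(3+24, 10+21, 8+13, 21+10, 24+3, 37+0) = 37
r[7] = max(3+37, 10+24, 8+21, …, 37+3, 18+0) = 40
r[8] = max(3+40, 10+37, 8+24, …, 18+3, 46+0) = 47
Maximum revenue is 47.
Now minimize piece count subject to staying optimal: for each k, pieces[k] = 1 + min over i with p[i]+r[k−i]=r[k] of pieces[k−i].
pieces[5] = 1
pieces[6] = 1
pieces[7] = 2
pieces[8] = 2

2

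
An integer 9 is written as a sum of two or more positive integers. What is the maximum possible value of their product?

27

Fill m[k] for k=2..9: at each k try every first piece i and multiply by the better of (k−i) uncut or m[k−i].
Small cases: m[2]=1, m[3]=2.
m[4] = max(1×3, 2×2, 3×1) = 4
m[5] = max(1×4, 2×3, 3×2, 4×1) = 6
m[6] = max(1×6, 2×4, 3×3, 4×2, 5×1) = 9
m[7] = max(1×9, 2×6, 3×4, 4×3, 5×2, 6×1) = 12
m[8] = max(1×12, 2×9, 3×6, …, 6×2, 7×1) = 18
m[9] = max(1×18, 2×12, 3×9, …, 7×2, 8×1) = 27
One optimal split: 3 + 3 + 3; product 3×3×3 = 27.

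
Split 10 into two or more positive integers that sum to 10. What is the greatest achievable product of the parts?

36

Fill g[k] for k=2..10: at each k try every first piece i and multiply by the better of (k−i) uncut or g[k−i].
g[2] = 1·max(1,0) = 1·1 = 1
g[3] = 1·max(2,1) = 1·2 = 2
g[4] = 2·max(2,1) = 2·2 = 4
g[5] = 2·max(3,2) = 2·3 = 6
g[6] = 3·max(3,2) = 3·3 = 9
g[7] = 2·max(5,6) = 2·6 = 12
g[8] = 2·max(6,9) = 2·9 = 18
g[9] = 3·max(6,9) = 3·9 = 27
g[10] = 2·max(8,18) = 2·18 = 36
One optimal split: 3 + 3 + 2 + 2; product 3·3·2·2 = 36.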